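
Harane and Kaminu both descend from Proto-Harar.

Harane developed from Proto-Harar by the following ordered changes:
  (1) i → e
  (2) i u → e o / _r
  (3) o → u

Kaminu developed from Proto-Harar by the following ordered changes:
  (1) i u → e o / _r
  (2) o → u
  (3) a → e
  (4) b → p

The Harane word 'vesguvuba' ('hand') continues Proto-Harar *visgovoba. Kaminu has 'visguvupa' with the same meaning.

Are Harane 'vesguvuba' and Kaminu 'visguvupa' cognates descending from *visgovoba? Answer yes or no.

Derive the expected Kaminu reflex of *visgovoba:
Kaminu: *visgovoba > visguvuba > visguvube > visguvupe  (by vowel merger, vowel merger, unconditioned shift)
The regular Kaminu reflex would be 'visguvupe', but the attested form is 'visguvupa'. The correspondence is irregular, so they are not cognates (the Kaminu form has a different source).

no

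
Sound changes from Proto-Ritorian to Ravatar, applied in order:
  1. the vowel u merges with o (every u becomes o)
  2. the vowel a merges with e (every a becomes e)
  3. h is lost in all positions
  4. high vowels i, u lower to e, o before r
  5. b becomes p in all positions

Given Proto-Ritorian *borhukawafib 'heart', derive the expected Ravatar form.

Ravatar: *borhukawafib
  borhukawafib → borhokawafib   [vowel merger]
  borhokawafib → borhokewefib   [vowel merger]
  borhokewefib → borokewefib   [h-loss]
  borokewefib (rule 4 does not apply)
  borokewefib → porokewefip   [unconditioned shift]
  giving Ravatar porokewefip.

porokewefip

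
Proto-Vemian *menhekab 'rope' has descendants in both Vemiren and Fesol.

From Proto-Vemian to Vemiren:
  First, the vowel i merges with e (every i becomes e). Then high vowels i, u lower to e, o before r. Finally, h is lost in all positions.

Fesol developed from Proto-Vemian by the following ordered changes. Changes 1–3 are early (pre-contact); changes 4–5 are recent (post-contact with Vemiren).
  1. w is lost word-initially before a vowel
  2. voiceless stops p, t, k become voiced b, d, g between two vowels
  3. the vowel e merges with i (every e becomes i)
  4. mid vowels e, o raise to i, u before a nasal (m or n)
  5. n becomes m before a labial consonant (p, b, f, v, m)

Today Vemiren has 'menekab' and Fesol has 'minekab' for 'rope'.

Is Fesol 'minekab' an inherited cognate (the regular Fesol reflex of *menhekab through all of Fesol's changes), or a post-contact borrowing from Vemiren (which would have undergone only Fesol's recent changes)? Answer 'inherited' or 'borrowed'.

borrowed

If inherited, *menhekab would pass through all of Fesol's changes:
Fesol: start from *menhekab.
  rule 1: no change — menhekab
  rule 2 (intervocalic voicing): menhekab → menhegab
  rule 3 (vowel merger): menhegab → minhigab
  rule 4: no change — minhigab
  rule 5: no change — minhigab
  ⇒ Fesol minhigab
If borrowed from Vemiren 'menekab' after the early changes, it would undergo only the recent ones:
  rule 4 (pre-nasal raising): menekab → minekab
  rule 5 (nasal place assimilation): no change (minekab)
  ⇒ as a loan: minekab
Fesol 'minekab' matches the loan outcome 'minekab', not the inherited 'minhigab' — it skipped the early Fesol changes, so it was borrowed from Vemiren.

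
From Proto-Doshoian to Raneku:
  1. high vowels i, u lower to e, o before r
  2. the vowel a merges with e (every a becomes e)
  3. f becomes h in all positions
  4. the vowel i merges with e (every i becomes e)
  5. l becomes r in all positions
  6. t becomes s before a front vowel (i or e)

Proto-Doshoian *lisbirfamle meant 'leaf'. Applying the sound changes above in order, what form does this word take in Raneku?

resberhemre

Raneku: *lisbirfamle
  lisbirfamle → lisberfamle   [pre-rhotic lowering]
  lisberfamle → lisberfemle   [vowel merger]
  lisberfemle → lisberhemle   [unconditioned shift]
  lisberhemle → lesberhemle   [vowel merger]
  lesberhemle → resberhemre   [unconditioned shift]
  resberhemre (rule 6 does not apply)
  giving Raneku resberhemre.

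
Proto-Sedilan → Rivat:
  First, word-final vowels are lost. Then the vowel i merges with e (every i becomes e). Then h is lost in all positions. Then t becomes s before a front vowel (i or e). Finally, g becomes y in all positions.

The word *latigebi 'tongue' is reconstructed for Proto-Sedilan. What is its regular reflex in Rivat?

Rivat: *latigebi > latigeb > lategeb > lasegeb > laseyeb  (by apocope, vowel merger, palatalisation, unconditioned shift)

laseyeb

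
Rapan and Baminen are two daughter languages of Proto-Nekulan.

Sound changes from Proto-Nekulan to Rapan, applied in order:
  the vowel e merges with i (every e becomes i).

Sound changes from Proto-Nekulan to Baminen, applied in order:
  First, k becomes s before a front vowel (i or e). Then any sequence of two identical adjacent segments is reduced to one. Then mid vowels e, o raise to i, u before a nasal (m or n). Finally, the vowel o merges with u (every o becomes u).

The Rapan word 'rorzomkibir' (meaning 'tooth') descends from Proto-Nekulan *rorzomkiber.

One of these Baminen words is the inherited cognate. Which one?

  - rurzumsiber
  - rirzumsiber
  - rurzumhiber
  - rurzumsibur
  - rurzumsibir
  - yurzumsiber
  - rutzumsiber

Baminen: *rorzomkiber > rorzomsiber > rorzumsiber > rurzumsiber  (by palatalisation, pre-nasal raising, vowel merger)
The other candidates each miss or misapply at least one Baminen change.

rurzumsiber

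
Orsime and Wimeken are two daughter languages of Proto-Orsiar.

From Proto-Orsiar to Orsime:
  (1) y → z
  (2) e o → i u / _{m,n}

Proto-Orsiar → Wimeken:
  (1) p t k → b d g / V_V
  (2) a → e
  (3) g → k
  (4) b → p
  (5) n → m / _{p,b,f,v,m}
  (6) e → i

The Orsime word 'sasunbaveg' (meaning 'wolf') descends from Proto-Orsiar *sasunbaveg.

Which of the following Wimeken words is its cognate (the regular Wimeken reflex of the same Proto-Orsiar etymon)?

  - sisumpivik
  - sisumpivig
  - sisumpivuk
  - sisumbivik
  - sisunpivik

Wimeken: *sasunbaveg > sesunbeveg > sesunbevek > sesunpevek > sesumpevek > sisumpivik  (by vowel merger, unconditioned shift, unconditioned shift, nasal place assimilation, vowel merger)
Among the options, 'sisumpivik' alone shows every Wimeken change applied in order.

sisumpivik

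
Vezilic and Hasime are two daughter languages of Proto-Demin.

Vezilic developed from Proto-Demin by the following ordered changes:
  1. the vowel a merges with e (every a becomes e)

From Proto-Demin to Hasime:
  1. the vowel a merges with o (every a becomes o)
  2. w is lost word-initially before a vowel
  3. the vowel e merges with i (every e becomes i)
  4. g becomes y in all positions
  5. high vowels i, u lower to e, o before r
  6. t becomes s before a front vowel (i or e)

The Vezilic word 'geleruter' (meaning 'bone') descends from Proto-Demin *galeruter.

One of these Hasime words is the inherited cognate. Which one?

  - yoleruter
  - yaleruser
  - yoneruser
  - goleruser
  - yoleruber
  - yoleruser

Hasime: start from *galeruter.
  rule 1 (vowel merger): galeruter → goleruter
  rule 2: no change — goleruter
  rule 3 (vowel merger): goleruter → golirutir
  rule 4 (unconditioned shift): golirutir → yolirutir
  rule 5 (pre-rhotic lowering): yolirutir → yoleruter
  rule 6 (palatalisation): yoleruter → yoleruser
  ⇒ Hasime yoleruser
Only 'yoleruser' matches the regular Hasime development of *galeruter.

yoleruser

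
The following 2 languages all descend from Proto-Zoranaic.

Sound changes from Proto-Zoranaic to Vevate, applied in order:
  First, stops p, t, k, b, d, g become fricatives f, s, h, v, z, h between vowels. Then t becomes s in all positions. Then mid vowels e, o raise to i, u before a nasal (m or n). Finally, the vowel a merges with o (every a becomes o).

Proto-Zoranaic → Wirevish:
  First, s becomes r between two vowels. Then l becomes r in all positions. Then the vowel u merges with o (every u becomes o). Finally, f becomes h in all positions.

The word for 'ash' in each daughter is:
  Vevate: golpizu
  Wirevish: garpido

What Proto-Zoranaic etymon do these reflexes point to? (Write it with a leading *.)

Position 3: Vevate has l, Wirevish has r. Vevate preserves l here (none of its changes turn any other segment into l), so the proto-segment is *l.
Position 6: Vevate has z, Wirevish has d. Wirevish preserves d here (none of its changes turn any other segment into d), so the proto-segment is *d.
Verify the candidate proto-form against each daughter:
Vevate: *galpidu > galpizu > golpizu  (by intervocalic lenition, vowel merger)
Wirevish: *galpidu > garpidu > garpido  (by unconditioned shift, vowel merger)
No other proto-form is consistent with every reflex, so the reconstruction is *galpidu.

*galpidu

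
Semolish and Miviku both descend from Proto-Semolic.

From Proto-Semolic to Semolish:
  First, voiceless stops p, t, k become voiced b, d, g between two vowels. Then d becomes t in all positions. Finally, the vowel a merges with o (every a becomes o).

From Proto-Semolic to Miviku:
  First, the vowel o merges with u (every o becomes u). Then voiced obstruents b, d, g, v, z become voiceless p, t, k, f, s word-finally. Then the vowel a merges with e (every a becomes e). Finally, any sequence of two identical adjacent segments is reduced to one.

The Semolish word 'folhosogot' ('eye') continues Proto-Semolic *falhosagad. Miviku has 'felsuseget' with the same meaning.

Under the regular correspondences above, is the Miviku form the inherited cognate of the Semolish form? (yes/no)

no

Derive the expected Miviku reflex of *falhosagad:
Miviku: *falhosagad
  falhosagad → falhusagad   [vowel merger]
  falhusagad → falhusagat   [final devoicing]
  falhusagat → felhuseget   [vowel merger]
  felhuseget (rule 4 does not apply)
  giving Miviku felhuseget.
The regular Miviku reflex would be 'felhuseget', but the attested form is 'felsuseget'. The correspondence is irregular, so they are not cognates (the Miviku form has a different source).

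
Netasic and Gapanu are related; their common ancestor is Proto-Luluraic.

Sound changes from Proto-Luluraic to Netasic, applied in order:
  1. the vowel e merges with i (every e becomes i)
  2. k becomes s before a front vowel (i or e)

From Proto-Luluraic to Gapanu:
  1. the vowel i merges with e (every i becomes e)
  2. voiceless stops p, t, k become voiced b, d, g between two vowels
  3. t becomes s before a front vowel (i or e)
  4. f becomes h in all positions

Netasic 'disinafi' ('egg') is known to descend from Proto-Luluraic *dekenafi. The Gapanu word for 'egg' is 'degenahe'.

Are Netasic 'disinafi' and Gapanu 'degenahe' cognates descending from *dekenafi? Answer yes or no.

Derive the expected Gapanu reflex of *dekenafi:
Gapanu: *dekenafi
  dekenafi → dekenafe   [vowel merger]
  dekenafe → degenafe   [intervocalic voicing]
  degenafe (rule 3 does not apply)
  degenafe → degenahe   [unconditioned shift]
  giving Gapanu degenahe.
Gapanu 'degenahe' matches the regular reflex exactly, so the pair is cognate.

yes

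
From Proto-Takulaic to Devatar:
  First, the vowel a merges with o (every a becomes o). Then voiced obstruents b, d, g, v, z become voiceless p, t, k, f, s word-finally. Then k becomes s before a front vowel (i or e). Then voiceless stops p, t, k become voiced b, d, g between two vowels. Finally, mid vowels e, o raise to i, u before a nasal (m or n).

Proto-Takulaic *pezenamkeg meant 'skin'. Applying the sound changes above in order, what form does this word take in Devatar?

pezinumsek

Devatar: *pezenamkeg
  pezenamkeg → pezenomkeg   [vowel merger]
  pezenomkeg → pezenomkek   [final devoicing]
  pezenomkek → pezenomsek   [palatalisation]
  pezenomsek (rule 4 does not apply)
  pezenomsek → pezinumsek   [pre-nasal raising]
  giving Devatar pezinumsek.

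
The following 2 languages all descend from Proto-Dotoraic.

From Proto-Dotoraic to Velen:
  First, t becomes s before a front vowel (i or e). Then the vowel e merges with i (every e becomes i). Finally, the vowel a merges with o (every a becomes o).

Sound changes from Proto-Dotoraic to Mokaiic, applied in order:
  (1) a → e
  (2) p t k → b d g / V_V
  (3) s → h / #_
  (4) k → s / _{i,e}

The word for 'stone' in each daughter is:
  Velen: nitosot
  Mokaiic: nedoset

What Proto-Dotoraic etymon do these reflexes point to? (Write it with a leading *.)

Position 3: Velen has t, Mokaiic has d. Velen preserves t here (none of its changes turn any other segment into t), so the proto-segment is *t.
Position 6: Velen has o, Mokaiic has e. Taking the neighbouring segments as reconstructed: Velen o could go back to *a or *o; Mokaiic e could go back to *a or *e — the one source consistent with every daughter is *a.
This points to *netosat. Verify forward in each daughter:
Velen: start from *netosat.
  rule 1: no change — netosat
  rule 2 (vowel merger): netosat → nitosat
  rule 3 (vowel merger): nitosat → nitosot
  ⇒ Velen nitosot
Mokaiic: *netosat > netoset > nedoset  (by vowel merger, intervocalic voicing)
Only *netosat yields all of Velen nitosot, Mokaiic nedoset.

*netosat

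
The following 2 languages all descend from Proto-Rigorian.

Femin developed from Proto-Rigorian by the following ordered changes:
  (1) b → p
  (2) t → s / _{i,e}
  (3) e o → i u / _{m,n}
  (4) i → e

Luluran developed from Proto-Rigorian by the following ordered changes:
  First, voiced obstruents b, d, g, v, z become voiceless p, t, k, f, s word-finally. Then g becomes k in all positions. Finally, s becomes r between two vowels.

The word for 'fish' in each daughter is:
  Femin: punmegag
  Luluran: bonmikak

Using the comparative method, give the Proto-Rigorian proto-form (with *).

*bonmigag

Position 6: Femin has g, Luluran has k. Femin preserves g here (none of its changes turn any other segment into g), so the proto-segment is *g.
Position 1: Femin has p, Luluran has b. Luluran preserves b here (none of its changes turn any other segment into b), so the proto-segment is *b.
Position 5: Femin has e, Luluran has i. Luluran preserves i here (none of its changes turn any other segment into i), so the proto-segment is *i.
This points to *bonmigag. Verify forward in each daughter:
Femin: *bonmigag
  bonmigag → ponmigag   [unconditioned shift]
  ponmigag (rule 2 does not apply)
  ponmigag → punmigag   [pre-nasal raising]
  punmigag → punmegag   [vowel merger]
  giving Femin punmegag.
Luluran: *bonmigag
  bonmigag → bonmigak   [final devoicing]
  bonmigak → bonmikak   [unconditioned shift]
  bonmikak (rule 3 does not apply)
  giving Luluran bonmikak.
No other proto-form is consistent with every reflex, so the reconstruction is *bonmigag.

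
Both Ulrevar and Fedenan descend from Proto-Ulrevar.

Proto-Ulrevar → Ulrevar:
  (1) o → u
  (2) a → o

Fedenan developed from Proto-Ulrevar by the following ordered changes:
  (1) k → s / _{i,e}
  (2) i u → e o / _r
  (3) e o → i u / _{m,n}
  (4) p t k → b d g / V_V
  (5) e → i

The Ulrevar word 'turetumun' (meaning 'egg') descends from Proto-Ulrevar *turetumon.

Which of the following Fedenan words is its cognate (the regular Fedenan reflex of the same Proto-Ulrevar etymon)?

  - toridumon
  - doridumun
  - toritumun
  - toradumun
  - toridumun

Fedenan: *turetumon
  turetumon (rule 1 does not apply)
  turetumon → toretumon   [pre-rhotic lowering]
  toretumon → toretumun   [pre-nasal raising]
  toretumun → toredumun   [intervocalic voicing]
  toredumun → toridumun   [vowel merger]
  giving Fedenan toridumun.

toridumun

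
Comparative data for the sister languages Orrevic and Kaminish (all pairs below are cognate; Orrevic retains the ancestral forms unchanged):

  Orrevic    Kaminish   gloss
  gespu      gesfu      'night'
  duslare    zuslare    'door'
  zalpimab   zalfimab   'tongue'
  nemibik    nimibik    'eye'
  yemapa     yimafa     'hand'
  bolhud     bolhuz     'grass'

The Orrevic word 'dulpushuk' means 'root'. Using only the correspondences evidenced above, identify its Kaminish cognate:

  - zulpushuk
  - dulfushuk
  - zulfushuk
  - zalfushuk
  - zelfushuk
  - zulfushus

zulfushuk

duslare ~ zuslare — Orrevic d corresponds to Kaminish z word-initially before a back vowel.
gespu ~ gesfu — Orrevic p corresponds to Kaminish f after a consonant, before a back vowel.
Applying these to Orrevic 'dulpushuk':
  dulpushuk → zulpushuk   (d→z word-initially before a back vowel)
  zulpushuk → zulfushuk   (p→f after a consonant, before a back vowel)
So the Kaminish cognate is 'zulfushuk'.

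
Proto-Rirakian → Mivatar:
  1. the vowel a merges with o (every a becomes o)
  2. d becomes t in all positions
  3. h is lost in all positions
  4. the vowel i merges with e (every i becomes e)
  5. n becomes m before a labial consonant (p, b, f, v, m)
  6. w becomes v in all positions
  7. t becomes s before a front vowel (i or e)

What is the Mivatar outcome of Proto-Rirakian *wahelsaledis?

Mivatar: *wahelsaledis > wohelsoledis > wohelsoletis > woelsoletis > woelsoletes > voelsoletes > voelsoleses  (by vowel merger, unconditioned shift, h-loss, vowel merger, unconditioned shift, palatalisation)

voelsoleses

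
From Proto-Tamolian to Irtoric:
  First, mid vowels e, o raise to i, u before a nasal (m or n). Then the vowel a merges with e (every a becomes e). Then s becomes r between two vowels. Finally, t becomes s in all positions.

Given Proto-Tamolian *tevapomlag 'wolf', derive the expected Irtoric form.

Irtoric: start from *tevapomlag.
  rule 1 (pre-nasal raising): tevapomlag → tevapumlag
  rule 2 (vowel merger): tevapumlag → tevepumleg
  rule 3: no change — tevepumleg
  rule 4 (unconditioned shift): tevepumleg → sevepumleg
  ⇒ Irtoric sevepumleg

sevepumleg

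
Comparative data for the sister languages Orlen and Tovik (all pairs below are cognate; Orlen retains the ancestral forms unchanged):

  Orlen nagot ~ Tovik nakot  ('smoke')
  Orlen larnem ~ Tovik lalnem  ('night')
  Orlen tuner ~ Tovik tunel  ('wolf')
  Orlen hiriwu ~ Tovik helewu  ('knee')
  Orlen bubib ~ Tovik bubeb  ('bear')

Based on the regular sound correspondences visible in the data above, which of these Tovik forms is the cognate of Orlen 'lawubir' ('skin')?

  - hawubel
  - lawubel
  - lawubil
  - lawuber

lawubel

hiriwu ~ helewu — Orlen i corresponds to Tovik e after a consonant, before r.
tuner ~ tunel — Orlen r corresponds to Tovik l word-finally.
Applying these to Orlen 'lawubir':
  lawubir → lawuber   (i→e after a consonant, before r)
  lawuber → lawubel   (r→l word-finally)
So the Tovik cognate is 'lawubel'.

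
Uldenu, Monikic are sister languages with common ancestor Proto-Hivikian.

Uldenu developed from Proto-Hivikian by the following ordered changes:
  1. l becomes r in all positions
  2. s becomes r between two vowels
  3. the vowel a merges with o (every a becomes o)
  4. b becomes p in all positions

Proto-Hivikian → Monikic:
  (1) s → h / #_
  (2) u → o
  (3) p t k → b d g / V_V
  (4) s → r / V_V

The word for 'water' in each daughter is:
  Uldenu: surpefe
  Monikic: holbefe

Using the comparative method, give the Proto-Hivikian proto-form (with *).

Position 3: Uldenu has r, Monikic has l. Monikic preserves l here (none of its changes turn any other segment into l), so the proto-segment is *l.
Position 4: Uldenu has p, Monikic has b. Taking the neighbouring segments as reconstructed: Uldenu p could go back to *p or *b; Monikic b can only go back to *b — the one source consistent with every daughter is *b.
This points to *sulbefe. Verify forward in each daughter:
Uldenu: *sulbefe
  sulbefe → surbefe   [unconditioned shift]
  surbefe (rule 2 does not apply)
  surbefe (rule 3 does not apply)
  surbefe → surpefe   [unconditioned shift]
  giving Uldenu surpefe.
Monikic: *sulbefe > hulbefe > holbefe  (by debuccalisation, vowel merger)
*sulbefe is the unique common source.

*sulbefe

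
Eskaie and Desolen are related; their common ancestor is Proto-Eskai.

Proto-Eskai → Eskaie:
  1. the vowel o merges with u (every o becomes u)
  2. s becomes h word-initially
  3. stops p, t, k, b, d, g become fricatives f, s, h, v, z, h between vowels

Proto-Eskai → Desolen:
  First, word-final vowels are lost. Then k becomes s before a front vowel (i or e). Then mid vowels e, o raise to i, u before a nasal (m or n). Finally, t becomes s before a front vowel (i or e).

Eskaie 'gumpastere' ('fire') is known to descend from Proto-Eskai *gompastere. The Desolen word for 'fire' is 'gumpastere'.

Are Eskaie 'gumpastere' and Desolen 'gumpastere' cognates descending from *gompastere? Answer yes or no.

no

Derive the expected Desolen reflex of *gompastere:
Desolen: start from *gompastere.
  rule 1 (apocope): gompastere → gompaster
  rule 2: no change — gompaster
  rule 3 (pre-nasal raising): gompaster → gumpaster
  rule 4 (palatalisation): gumpaster → gumpasser
  ⇒ Desolen gumpasser
The regular Desolen reflex would be 'gumpasser', but the attested form is 'gumpastere'. The correspondence is irregular, so they are not cognates (the Desolen form has a different source).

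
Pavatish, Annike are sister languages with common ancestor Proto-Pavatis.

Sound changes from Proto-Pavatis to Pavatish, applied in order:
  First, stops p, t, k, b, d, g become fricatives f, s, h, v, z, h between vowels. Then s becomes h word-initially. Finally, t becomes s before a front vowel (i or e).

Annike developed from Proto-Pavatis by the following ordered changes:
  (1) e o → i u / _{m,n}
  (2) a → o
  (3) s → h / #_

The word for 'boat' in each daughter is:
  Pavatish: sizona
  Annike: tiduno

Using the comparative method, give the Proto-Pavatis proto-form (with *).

*tidona

Position 1: Pavatish has s, Annike has t. Annike preserves t here (none of its changes turn any other segment into t), so the proto-segment is *t.
Position 6: Pavatish has a, Annike has o. Pavatish preserves a here (none of its changes turn any other segment into a), so the proto-segment is *a.
This points to *tidona. Verify forward in each daughter:
Pavatish: start from *tidona.
  rule 1 (intervocalic lenition): tidona → tizona
  rule 2: no change — tizona
  rule 3 (palatalisation): tizona → sizona
  ⇒ Pavatish sizona
Annike: *tidona > tiduna > tiduno  (by pre-nasal raising, vowel merger)
No other proto-form is consistent with every reflex, so the reconstruction is *tidona.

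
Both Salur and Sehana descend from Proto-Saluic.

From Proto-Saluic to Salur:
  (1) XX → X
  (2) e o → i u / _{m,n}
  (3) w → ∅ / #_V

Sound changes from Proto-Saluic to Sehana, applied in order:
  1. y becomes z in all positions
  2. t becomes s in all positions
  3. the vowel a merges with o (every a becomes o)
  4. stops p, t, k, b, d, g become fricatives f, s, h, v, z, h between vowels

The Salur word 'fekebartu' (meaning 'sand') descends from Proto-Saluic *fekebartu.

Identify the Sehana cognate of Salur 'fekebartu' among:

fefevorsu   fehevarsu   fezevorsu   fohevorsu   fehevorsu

Sehana: start from *fekebartu.
  rule 1: no change — fekebartu
  rule 2 (unconditioned shift): fekebartu → fekebarsu
  rule 3 (vowel merger): fekebarsu → fekeborsu
  rule 4 (intervocalic lenition): fekeborsu → fehevorsu
  ⇒ Sehana fehevorsu

fehevorsu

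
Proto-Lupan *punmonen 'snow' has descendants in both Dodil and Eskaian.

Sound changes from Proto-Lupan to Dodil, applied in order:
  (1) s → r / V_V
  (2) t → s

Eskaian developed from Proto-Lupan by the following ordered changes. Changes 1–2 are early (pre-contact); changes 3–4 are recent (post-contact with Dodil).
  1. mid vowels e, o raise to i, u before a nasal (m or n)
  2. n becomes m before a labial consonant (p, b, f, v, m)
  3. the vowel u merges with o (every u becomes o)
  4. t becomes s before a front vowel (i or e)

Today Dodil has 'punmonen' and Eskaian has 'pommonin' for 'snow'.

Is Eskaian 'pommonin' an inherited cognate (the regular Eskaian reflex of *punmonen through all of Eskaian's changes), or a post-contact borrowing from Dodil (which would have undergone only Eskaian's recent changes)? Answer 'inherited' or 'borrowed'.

If inherited, *punmonen would pass through all of Eskaian's changes:
Eskaian: start from *punmonen.
  rule 1 (pre-nasal raising): punmonen → punmunin
  rule 2 (nasal place assimilation): punmunin → pummunin
  rule 3 (vowel merger): pummunin → pommonin
  rule 4: no change — pommonin
  ⇒ Eskaian pommonin
If borrowed from Dodil 'punmonen' after the early changes, it would undergo only the recent ones:
  rule 3 (vowel merger): punmonen → ponmonen
  rule 4 (palatalisation): no change (ponmonen)
  ⇒ as a loan: ponmonen
Eskaian 'pommonin' matches the inherited outcome exactly, so it is an inherited cognate, not a loan.

inherited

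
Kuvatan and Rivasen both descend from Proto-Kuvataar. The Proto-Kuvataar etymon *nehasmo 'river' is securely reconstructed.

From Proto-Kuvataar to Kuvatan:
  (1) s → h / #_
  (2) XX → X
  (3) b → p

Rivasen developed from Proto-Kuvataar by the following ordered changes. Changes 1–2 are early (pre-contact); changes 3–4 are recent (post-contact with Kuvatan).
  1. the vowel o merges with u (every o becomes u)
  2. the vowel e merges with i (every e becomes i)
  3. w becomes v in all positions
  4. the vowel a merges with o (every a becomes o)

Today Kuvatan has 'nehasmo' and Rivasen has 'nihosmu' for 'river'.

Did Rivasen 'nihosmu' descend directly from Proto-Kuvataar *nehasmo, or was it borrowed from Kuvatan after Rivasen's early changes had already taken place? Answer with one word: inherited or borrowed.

inherited

If inherited, *nehasmo would pass through all of Rivasen's changes:
Rivasen: *nehasmo > nehasmu > nihasmu > nihosmu  (by vowel merger, vowel merger, vowel merger)
If borrowed from Kuvatan 'nehasmo' after the early changes, it would undergo only the recent ones:
  rule 3 (unconditioned shift): no change (nehasmo)
  rule 4 (vowel merger): nehasmo → nehosmo
  ⇒ as a loan: nehosmo
Rivasen 'nihosmu' matches the inherited outcome exactly, so it is an inherited cognate, not a loan.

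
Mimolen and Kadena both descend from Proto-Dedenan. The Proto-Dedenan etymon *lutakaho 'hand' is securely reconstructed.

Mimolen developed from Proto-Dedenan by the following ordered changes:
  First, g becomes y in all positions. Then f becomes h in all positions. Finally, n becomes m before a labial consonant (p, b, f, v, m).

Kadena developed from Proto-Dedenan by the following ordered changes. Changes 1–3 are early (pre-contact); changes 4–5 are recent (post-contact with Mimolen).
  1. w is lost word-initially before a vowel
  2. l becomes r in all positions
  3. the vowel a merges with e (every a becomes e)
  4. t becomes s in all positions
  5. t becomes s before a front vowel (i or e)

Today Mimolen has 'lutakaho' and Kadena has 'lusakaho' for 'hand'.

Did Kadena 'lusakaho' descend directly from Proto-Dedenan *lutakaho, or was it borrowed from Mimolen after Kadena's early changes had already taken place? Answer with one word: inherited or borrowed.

borrowed

If inherited, *lutakaho would pass through all of Kadena's changes:
Kadena: start from *lutakaho.
  rule 1: no change — lutakaho
  rule 2 (unconditioned shift): lutakaho → rutakaho
  rule 3 (vowel merger): rutakaho → rutekeho
  rule 4 (unconditioned shift): rutekeho → rusekeho
  rule 5: no change — rusekeho
  ⇒ Kadena rusekeho
If borrowed from Mimolen 'lutakaho' after the early changes, it would undergo only the recent ones:
  rule 4 (unconditioned shift): lutakaho → lusakaho
  rule 5 (palatalisation): no change (lusakaho)
  ⇒ as a loan: lusakaho
Kadena 'lusakaho' matches the loan outcome 'lusakaho', not the inherited 'rusekeho' — it skipped the early Kadena changes, so it was borrowed from Mimolen.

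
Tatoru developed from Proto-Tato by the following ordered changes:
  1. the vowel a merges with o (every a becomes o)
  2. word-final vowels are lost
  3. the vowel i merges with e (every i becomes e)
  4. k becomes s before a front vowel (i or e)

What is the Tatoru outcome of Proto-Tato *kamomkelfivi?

komomselfev

Tatoru: *kamomkelfivi
  kamomkelfivi → komomkelfivi   [vowel merger]
  komomkelfivi → komomkelfiv   [apocope]
  komomkelfiv → komomkelfev   [vowel merger]
  komomkelfev → komomselfev   [palatalisation]
  giving Tatoru komomselfev.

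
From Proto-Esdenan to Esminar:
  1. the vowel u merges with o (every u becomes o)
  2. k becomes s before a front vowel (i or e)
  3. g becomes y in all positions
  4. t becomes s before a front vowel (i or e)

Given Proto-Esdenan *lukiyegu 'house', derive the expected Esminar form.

Esminar: start from *lukiyegu.
  rule 1 (vowel merger): lukiyegu → lokiyego
  rule 2 (palatalisation): lokiyego → losiyego
  rule 3 (unconditioned shift): losiyego → losiyeyo
  rule 4: no change — losiyeyo
  ⇒ Esminar losiyeyo

losiyeyo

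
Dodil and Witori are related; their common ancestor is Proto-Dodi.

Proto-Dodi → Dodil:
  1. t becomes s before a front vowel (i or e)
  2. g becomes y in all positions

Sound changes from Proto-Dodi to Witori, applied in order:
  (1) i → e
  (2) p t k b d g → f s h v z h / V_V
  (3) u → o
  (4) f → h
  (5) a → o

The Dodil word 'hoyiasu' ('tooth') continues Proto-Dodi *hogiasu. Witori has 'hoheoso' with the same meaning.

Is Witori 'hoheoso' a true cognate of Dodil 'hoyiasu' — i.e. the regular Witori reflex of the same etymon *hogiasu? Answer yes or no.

yes

Derive the expected Witori reflex of *hogiasu:
Witori: *hogiasu
  hogiasu → hogeasu   [vowel merger]
  hogeasu → hoheasu   [intervocalic lenition]
  hoheasu → hoheaso   [vowel merger]
  hoheaso (rule 4 does not apply)
  hoheaso → hoheoso   [vowel merger]
  giving Witori hoheoso.
Witori 'hoheoso' matches the regular reflex exactly, so the pair is cognate.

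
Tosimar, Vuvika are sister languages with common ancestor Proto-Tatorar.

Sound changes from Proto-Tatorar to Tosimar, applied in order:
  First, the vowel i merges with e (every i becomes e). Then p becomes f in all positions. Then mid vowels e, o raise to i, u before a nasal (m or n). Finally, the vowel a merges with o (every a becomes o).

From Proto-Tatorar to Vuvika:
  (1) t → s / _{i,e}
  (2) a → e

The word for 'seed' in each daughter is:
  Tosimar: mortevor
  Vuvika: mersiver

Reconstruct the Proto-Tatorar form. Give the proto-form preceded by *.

*martivar

Position 7: Tosimar has o, Vuvika has e. Taking the neighbouring segments as reconstructed: Tosimar o could go back to *a or *o; Vuvika e could go back to *a or *e — the one source consistent with every daughter is *a.
Position 2: Tosimar has o, Vuvika has e. Taking the neighbouring segments as reconstructed: Tosimar o could go back to *a or *o; Vuvika e could go back to *a or *e — the one source consistent with every daughter is *a.
This points to *martivar. Verify forward in each daughter:
Tosimar: *martivar
  martivar → martevar   [vowel merger]
  martevar (rule 2 does not apply)
  martevar (rule 3 does not apply)
  martevar → mortevor   [vowel merger]
  giving Tosimar mortevor.
Vuvika: start from *martivar.
  rule 1 (palatalisation): martivar → marsivar
  rule 2 (vowel merger): marsivar → mersiver
  ⇒ Vuvika mersiver
Only *martivar yields all of Tosimar mortevor, Vuvika mersiver.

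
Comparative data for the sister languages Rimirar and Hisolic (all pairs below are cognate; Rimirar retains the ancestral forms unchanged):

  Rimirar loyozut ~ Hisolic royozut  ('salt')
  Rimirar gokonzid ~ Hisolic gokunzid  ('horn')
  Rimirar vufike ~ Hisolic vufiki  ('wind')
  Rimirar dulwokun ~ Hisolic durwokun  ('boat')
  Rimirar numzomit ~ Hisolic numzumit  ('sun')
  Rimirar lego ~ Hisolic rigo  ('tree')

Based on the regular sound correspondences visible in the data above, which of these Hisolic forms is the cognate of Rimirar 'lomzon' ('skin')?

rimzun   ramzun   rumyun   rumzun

loyozut ~ royozut — Rimirar l corresponds to Hisolic r word-initially before a back vowel.
numzomit ~ numzumit — Rimirar o corresponds to Hisolic u after a consonant, before a nasal.
gokonzid ~ gokunzid — Rimirar o corresponds to Hisolic u after a consonant, before a nasal.
Applying these to Rimirar 'lomzon':
  lomzon → romzon   (l→r word-initially before a back vowel)
  romzon → rumzon   (o→u after a consonant, before a nasal)
  rumzon → rumzun   (o→u after a consonant, before a nasal)
So the Hisolic cognate is 'rumzun'.

rumzun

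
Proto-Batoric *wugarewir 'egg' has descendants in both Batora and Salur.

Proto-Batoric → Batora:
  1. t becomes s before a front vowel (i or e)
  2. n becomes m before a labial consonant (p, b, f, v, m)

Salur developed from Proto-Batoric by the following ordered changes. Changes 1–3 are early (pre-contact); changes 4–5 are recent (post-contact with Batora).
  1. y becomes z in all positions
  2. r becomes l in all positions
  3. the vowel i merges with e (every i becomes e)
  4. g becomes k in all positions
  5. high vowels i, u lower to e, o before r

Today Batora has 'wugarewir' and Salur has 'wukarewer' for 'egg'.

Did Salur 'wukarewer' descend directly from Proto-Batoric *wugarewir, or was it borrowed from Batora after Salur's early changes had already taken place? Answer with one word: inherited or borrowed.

borrowed

If inherited, *wugarewir would pass through all of Salur's changes:
Salur: *wugarewir
  wugarewir (rule 1 does not apply)
  wugarewir → wugalewil   [unconditioned shift]
  wugalewil → wugalewel   [vowel merger]
  wugalewel → wukalewel   [unconditioned shift]
  wukalewel (rule 5 does not apply)
  giving Salur wukalewel.
If borrowed from Batora 'wugarewir' after the early changes, it would undergo only the recent ones:
  rule 4 (unconditioned shift): wugarewir → wukarewir
  rule 5 (pre-rhotic lowering): wukarewir → wukarewer
  ⇒ as a loan: wukarewer
Salur 'wukarewer' matches the loan outcome 'wukarewer', not the inherited 'wukalewel' — it skipped the early Salur changes, so it was borrowed from Batora.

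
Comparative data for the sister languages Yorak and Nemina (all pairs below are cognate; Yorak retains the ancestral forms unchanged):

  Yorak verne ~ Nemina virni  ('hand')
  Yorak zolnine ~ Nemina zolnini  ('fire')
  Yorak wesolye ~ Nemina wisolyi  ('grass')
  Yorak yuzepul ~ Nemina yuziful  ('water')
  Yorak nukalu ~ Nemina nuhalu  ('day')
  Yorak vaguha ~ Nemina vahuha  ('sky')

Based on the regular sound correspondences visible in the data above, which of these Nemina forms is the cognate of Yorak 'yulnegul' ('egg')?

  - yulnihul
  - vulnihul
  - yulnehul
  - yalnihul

yulnihul

wesolye ~ wisolyi — Yorak e corresponds to Nemina i after a consonant, before a consonant other than r, m, n, p, b, f, v.
vaguha ~ vahuha — Yorak g corresponds to Nemina h between vowels (before a back vowel).
Applying these to Yorak 'yulnegul':
  yulnegul → yulnigul   (e→i after a consonant, before a consonant other than r, m, n, p, b, f, v)
  yulnigul → yulnihul   (g→h between vowels (before a back vowel))
So the Nemina cognate is 'yulnihul'.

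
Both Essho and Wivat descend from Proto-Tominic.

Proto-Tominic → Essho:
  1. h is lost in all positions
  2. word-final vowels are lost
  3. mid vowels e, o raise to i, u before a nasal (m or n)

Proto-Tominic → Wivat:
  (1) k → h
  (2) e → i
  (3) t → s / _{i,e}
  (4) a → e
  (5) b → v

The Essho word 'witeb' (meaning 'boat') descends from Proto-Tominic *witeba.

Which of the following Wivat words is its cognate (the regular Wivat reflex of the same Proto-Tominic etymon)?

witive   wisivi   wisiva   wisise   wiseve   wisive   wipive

Wivat: start from *witeba.
  rule 1: no change — witeba
  rule 2 (vowel merger): witeba → witiba
  rule 3 (palatalisation): witiba → wisiba
  rule 4 (vowel merger): wisiba → wisibe
  rule 5 (unconditioned shift): wisibe → wisive
  ⇒ Wivat wisive
Among the options, 'wisive' alone shows every Wivat change applied in order.

wisive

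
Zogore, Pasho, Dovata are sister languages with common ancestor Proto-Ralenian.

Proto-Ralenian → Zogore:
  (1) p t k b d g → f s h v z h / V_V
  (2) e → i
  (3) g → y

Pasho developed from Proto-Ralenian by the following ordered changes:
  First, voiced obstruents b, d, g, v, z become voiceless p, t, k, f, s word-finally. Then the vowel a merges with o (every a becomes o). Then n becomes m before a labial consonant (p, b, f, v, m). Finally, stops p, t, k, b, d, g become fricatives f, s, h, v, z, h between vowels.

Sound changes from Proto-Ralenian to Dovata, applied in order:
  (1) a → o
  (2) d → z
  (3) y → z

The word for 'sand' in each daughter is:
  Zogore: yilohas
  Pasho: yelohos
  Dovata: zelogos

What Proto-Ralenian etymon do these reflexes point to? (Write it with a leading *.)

*yelogas

Position 1: Zogore has y, Pasho has y, Dovata has z. Pasho preserves y here (none of its changes turn any other segment into y), so the proto-segment is *y.
Position 2: Zogore has i, Pasho has e, Dovata has e. Pasho preserves e here (none of its changes turn any other segment into e), so the proto-segment is *e.
Position 5: Zogore has h, Pasho has h, Dovata has g. Dovata preserves g here (none of its changes turn any other segment into g), so the proto-segment is *g.
Continuing position by position gives *yelogas; check it forward:
Zogore: *yelogas > yelohas > yilohas  (by intervocalic lenition, vowel merger)
Pasho: *yelogas
  yelogas (rule 1 does not apply)
  yelogas → yelogos   [vowel merger]
  yelogos (rule 3 does not apply)
  yelogos → yelohos   [intervocalic lenition]
  giving Pasho yelohos.
Dovata: start from *yelogas.
  rule 1 (vowel merger): yelogas → yelogos
  rule 2: no change — yelogos
  rule 3 (unconditioned shift): yelogos → zelogos
  ⇒ Dovata zelogos
*yelogas is the unique common source.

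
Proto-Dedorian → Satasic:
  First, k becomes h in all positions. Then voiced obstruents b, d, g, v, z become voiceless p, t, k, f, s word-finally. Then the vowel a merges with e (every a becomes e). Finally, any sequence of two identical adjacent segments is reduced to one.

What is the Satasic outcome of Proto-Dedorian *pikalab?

pihelep

Satasic: start from *pikalab.
  rule 1 (unconditioned shift): pikalab → pihalab
  rule 2 (final devoicing): pihalab → pihalap
  rule 3 (vowel merger): pihalap → pihelep
  rule 4: no change — pihelep
  ⇒ Satasic pihelep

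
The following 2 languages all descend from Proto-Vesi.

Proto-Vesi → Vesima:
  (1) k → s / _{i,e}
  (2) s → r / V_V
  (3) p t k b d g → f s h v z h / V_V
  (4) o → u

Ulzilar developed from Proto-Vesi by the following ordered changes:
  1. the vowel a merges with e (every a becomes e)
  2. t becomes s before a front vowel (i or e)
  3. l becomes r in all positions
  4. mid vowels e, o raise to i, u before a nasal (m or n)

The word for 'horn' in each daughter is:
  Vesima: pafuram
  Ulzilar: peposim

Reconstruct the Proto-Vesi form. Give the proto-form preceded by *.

Position 2: Vesima has a, Ulzilar has e. Vesima preserves a here (none of its changes turn any other segment into a), so the proto-segment is *a.
Position 4: Vesima has u, Ulzilar has o. Ulzilar preserves o here (none of its changes turn any other segment into o), so the proto-segment is *o.
Continuing position by position gives *paposam; check it forward:
Vesima: *paposam > paporam > paforam > pafuram  (by rhotacism, intervocalic lenition, vowel merger)
Ulzilar: *paposam > peposem > peposim  (by vowel merger, pre-nasal raising)
Only *paposam yields all of Vesima pafuram, Ulzilar peposim.

*paposam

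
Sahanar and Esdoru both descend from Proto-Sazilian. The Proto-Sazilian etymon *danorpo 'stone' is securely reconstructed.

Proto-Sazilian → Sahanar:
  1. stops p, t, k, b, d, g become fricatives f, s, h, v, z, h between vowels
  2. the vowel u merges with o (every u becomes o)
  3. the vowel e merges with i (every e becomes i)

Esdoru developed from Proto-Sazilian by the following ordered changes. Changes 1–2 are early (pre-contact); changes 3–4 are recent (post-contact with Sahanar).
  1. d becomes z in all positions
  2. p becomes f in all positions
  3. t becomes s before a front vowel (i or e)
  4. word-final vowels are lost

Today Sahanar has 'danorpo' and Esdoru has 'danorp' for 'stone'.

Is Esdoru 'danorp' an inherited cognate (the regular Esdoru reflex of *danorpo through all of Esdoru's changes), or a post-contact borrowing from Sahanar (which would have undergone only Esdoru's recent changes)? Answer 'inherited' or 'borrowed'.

borrowed

If inherited, *danorpo would pass through all of Esdoru's changes:
Esdoru: *danorpo > zanorpo > zanorfo > zanorf  (by unconditioned shift, unconditioned shift, apocope)
If borrowed from Sahanar 'danorpo' after the early changes, it would undergo only the recent ones:
  rule 3 (palatalisation): no change (danorpo)
  rule 4 (apocope): danorpo → danorp
  ⇒ as a loan: danorp
Esdoru 'danorp' matches the loan outcome 'danorp', not the inherited 'zanorf' — it skipped the early Esdoru changes, so it was borrowed from Sahanar.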